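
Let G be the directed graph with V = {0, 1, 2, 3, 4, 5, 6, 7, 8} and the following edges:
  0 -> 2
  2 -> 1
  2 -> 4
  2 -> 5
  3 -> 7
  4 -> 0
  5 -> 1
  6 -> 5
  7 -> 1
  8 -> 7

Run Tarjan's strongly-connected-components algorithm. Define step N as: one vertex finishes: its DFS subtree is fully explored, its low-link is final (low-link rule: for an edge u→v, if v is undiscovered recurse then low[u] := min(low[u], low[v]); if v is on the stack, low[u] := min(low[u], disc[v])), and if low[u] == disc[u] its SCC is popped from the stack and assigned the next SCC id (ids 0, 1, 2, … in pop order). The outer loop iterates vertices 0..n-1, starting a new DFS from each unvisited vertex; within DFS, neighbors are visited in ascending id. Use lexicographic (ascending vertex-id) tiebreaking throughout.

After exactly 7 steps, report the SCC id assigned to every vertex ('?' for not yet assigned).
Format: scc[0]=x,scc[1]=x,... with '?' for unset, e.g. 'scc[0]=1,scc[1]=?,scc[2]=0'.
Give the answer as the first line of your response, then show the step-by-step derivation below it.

scc[0]=2,scc[1]=0,scc[2]=2,scc[3]=4,scc[4]=2,scc[5]=1,scc[6]=?,scc[7]=3,scc[8]=?

step 1: low=(low[0]=0,low[1]=2,low[2]=1,low[3]=?,low[4]=?,low[5]=?,low[6]=?,low[7]=?,low[8]=?); scc=(scc[0]=?,scc[1]=0,scc[2]=?,scc[3]=?,scc[4]=?,scc[5]=?,scc[6]=?,scc[7]=?,scc[8]=?)
step 2: low=(low[0]=0,low[1]=2,low[2]=1,low[3]=?,low[4]=0,low[5]=?,low[6]=?,low[7]=?,low[8]=?); scc=(scc[0]=?,scc[1]=0,scc[2]=?,scc[3]=?,scc[4]=?,scc[5]=?,scc[6]=?,scc[7]=?,scc[8]=?)
step 3: low=(low[0]=0,low[1]=2,low[2]=0,low[3]=?,low[4]=0,low[5]=4,low[6]=?,low[7]=?,low[8]=?); scc=(scc[0]=?,scc[1]=0,scc[2]=?,scc[3]=?,scc[4]=?,scc[5]=1,scc[6]=?,scc[7]=?,scc[8]=?)
step 4: low=(low[0]=0,low[1]=2,low[2]=0,low[3]=?,low[4]=0,low[5]=4,low[6]=?,low[7]=?,low[8]=?); scc=(scc[0]=?,scc[1]=0,scc[2]=?,scc[3]=?,scc[4]=?,scc[5]=1,scc[6]=?,scc[7]=?,scc[8]=?)
step 5: low=(low[0]=0,low[1]=2,low[2]=0,low[3]=?,low[4]=0,low[5]=4,low[6]=?,low[7]=?,low[8]=?); scc=(scc[0]=2,scc[1]=0,scc[2]=2,scc[3]=?,scc[4]=2,scc[5]=1,scc[6]=?,scc[7]=?,scc[8]=?)
step 6: low=(low[0]=0,low[1]=2,low[2]=0,low[3]=5,low[4]=0,low[5]=4,low[6]=?,low[7]=6,low[8]=?); scc=(scc[0]=2,scc[1]=0,scc[2]=2,scc[3]=?,scc[4]=2,scc[5]=1,scc[6]=?,scc[7]=3,scc[8]=?)
step 7: low=(low[0]=0,low[1]=2,low[2]=0,low[3]=5,low[4]=0,low[5]=4,low[6]=?,low[7]=6,low[8]=?); scc=(scc[0]=2,scc[1]=0,scc[2]=2,scc[3]=4,scc[4]=2,scc[5]=1,scc[6]=?,scc[7]=3,scc[8]=?)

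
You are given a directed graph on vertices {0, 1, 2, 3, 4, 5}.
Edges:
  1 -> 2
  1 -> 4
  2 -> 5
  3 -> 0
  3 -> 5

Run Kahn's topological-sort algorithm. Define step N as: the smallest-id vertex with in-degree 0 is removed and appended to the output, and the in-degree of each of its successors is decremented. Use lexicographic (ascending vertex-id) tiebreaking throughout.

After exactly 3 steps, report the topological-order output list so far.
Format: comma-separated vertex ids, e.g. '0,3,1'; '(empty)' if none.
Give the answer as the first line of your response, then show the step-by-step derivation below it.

1,2,3

step 1: output 1; order=[1]; indeg=(1,0,0,0,0,2)
step 2: output 2; order=[1,2]; indeg=(1,0,0,0,0,1)
step 3: output 3; order=[1,2,3]; indeg=(0,0,0,0,0,0)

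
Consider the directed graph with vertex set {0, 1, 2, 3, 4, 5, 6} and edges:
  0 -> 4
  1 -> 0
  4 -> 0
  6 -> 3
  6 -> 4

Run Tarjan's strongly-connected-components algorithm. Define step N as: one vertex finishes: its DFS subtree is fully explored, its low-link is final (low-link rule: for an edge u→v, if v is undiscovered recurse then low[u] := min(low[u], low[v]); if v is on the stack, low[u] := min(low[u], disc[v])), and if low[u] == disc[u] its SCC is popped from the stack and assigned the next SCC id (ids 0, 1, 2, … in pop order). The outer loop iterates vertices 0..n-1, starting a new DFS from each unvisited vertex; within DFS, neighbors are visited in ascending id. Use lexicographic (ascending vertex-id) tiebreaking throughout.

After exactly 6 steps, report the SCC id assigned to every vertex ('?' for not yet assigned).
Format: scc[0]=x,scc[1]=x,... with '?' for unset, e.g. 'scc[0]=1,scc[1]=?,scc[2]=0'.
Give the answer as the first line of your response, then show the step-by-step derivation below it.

scc[0]=0,scc[1]=1,scc[2]=2,scc[3]=3,scc[4]=0,scc[5]=4,scc[6]=?

step 1: low=(low[0]=0,low[1]=?,low[2]=?,low[3]=?,low[4]=0,low[5]=?,low[6]=?); scc=(scc[0]=?,scc[1]=?,scc[2]=?,scc[3]=?,scc[4]=?,scc[5]=?,scc[6]=?)
step 2: low=(low[0]=0,low[1]=?,low[2]=?,low[3]=?,low[4]=0,low[5]=?,low[6]=?); scc=(scc[0]=0,scc[1]=?,scc[2]=?,scc[3]=?,scc[4]=0,scc[5]=?,scc[6]=?)
step 3: low=(low[0]=0,low[1]=2,low[2]=?,low[3]=?,low[4]=0,low[5]=?,low[6]=?); scc=(scc[0]=0,scc[1]=1,scc[2]=?,scc[3]=?,scc[4]=0,scc[5]=?,scc[6]=?)
step 4: low=(low[0]=0,low[1]=2,low[2]=3,low[3]=?,low[4]=0,low[5]=?,low[6]=?); scc=(scc[0]=0,scc[1]=1,scc[2]=2,scc[3]=?,scc[4]=0,scc[5]=?,scc[6]=?)
step 5: low=(low[0]=0,low[1]=2,low[2]=3,low[3]=4,low[4]=0,low[5]=?,low[6]=?); scc=(scc[0]=0,scc[1]=1,scc[2]=2,scc[3]=3,scc[4]=0,scc[5]=?,scc[6]=?)
step 6: low=(low[0]=0,low[1]=2,low[2]=3,low[3]=4,low[4]=0,low[5]=5,low[6]=?); scc=(scc[0]=0,scc[1]=1,scc[2]=2,scc[3]=3,scc[4]=0,scc[5]=4,scc[6]=?)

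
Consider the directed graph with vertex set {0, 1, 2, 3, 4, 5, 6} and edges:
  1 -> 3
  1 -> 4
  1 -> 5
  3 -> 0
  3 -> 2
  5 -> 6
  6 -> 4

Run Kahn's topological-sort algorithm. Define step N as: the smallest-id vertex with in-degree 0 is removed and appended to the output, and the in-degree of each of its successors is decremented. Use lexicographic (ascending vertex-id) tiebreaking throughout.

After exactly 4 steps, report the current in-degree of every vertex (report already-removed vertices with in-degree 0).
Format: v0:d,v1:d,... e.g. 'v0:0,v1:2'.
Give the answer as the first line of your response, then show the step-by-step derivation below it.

v0:0,v1:0,v2:0,v3:0,v4:1,v5:0,v6:1

step 1: output 1; order=[1]; indeg=(1,0,1,0,1,0,1)
step 2: output 3; order=[1,3]; indeg=(0,0,0,0,1,0,1)
step 3: output 0; order=[1,3,0]; indeg=(0,0,0,0,1,0,1)
step 4: output 2; order=[1,3,0,2]; indeg=(0,0,0,0,1,0,1)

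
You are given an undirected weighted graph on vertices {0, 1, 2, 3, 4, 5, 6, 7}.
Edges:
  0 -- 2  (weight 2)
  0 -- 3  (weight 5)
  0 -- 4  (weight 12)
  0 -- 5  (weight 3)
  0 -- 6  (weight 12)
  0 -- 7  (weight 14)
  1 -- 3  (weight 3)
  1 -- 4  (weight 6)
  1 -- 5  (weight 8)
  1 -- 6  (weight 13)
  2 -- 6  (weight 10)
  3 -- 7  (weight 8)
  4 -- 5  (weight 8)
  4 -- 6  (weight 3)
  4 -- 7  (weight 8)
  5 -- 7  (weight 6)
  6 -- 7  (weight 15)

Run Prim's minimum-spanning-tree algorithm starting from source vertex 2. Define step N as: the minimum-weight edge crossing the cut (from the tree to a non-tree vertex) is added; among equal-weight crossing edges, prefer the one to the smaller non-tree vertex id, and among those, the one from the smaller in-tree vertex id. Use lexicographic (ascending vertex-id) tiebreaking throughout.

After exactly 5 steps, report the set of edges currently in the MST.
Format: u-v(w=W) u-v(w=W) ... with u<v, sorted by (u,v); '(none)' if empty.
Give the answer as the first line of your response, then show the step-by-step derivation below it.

0-2(w=2) 0-3(w=5) 0-5(w=3) 1-3(w=3) 1-4(w=6)

step 1: add edge 0-2 (w=2); MST = {0-2(w=2)}
step 2: add edge 0-5 (w=3); MST = {0-2(w=2) 0-5(w=3)}
step 3: add edge 0-3 (w=5); MST = {0-2(w=2) 0-3(w=5) 0-5(w=3)}
step 4: add edge 1-3 (w=3); MST = {0-2(w=2) 0-3(w=5) 0-5(w=3) 1-3(w=3)}
step 5: add edge 1-4 (w=6); MST = {0-2(w=2) 0-3(w=5) 0-5(w=3) 1-3(w=3) 1-4(w=6)}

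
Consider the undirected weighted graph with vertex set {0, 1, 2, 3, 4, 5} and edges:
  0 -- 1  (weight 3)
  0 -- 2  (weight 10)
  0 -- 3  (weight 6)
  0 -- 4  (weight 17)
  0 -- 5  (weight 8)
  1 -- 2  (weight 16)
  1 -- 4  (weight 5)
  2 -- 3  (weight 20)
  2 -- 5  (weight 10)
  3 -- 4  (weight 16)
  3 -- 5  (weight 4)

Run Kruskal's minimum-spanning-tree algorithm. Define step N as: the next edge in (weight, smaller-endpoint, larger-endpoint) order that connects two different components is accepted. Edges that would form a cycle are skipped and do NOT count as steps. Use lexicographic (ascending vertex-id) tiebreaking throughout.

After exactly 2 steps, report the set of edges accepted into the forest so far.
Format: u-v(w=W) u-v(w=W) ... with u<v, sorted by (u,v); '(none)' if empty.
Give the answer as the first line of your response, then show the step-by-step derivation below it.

0-1(w=3) 3-5(w=4)

step 1: add edge 0-1 (w=3); MST = {0-1(w=3)}
step 2: add edge 3-5 (w=4); MST = {0-1(w=3) 3-5(w=4)}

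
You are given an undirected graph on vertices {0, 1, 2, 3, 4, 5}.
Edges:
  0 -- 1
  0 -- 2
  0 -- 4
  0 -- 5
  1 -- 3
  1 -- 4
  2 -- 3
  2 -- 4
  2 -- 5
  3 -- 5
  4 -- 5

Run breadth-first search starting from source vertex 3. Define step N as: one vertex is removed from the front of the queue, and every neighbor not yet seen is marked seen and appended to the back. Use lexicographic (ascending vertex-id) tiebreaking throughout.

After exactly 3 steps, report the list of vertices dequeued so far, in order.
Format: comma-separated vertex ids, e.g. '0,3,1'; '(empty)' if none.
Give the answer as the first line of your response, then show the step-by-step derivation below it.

3,1,2

step 1: dequeue 3; queue=[1,2,5]; order=3
step 2: dequeue 1; queue=[2,5,0,4]; order=3,1
step 3: dequeue 2; queue=[5,0,4]; order=3,1,2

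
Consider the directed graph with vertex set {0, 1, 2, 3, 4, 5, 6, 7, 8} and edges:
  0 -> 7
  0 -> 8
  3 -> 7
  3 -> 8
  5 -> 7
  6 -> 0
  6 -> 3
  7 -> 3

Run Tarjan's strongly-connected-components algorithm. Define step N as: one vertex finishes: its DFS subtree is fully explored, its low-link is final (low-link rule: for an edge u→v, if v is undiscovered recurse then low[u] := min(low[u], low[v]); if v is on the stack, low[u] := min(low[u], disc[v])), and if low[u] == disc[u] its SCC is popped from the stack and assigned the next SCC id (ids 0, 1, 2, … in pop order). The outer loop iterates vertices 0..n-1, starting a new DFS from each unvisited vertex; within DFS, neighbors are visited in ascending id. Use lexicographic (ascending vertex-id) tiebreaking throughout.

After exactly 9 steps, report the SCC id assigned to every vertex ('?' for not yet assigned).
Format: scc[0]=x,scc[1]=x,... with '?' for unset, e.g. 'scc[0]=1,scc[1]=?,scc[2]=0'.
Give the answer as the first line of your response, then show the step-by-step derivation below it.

scc[0]=2,scc[1]=3,scc[2]=4,scc[3]=1,scc[4]=5,scc[5]=6,scc[6]=7,scc[7]=1,scc[8]=0

step 1: low=(low[0]=0,low[1]=?,low[2]=?,low[3]=1,low[4]=?,low[5]=?,low[6]=?,low[7]=1,low[8]=3); scc=(scc[0]=?,scc[1]=?,scc[2]=?,scc[3]=?,scc[4]=?,scc[5]=?,scc[6]=?,scc[7]=?,scc[8]=0)
step 2: low=(low[0]=0,low[1]=?,low[2]=?,low[3]=1,low[4]=?,low[5]=?,low[6]=?,low[7]=1,low[8]=3); scc=(scc[0]=?,scc[1]=?,scc[2]=?,scc[3]=?,scc[4]=?,scc[5]=?,scc[6]=?,scc[7]=?,scc[8]=0)
step 3: low=(low[0]=0,low[1]=?,low[2]=?,low[3]=1,low[4]=?,low[5]=?,low[6]=?,low[7]=1,low[8]=3); scc=(scc[0]=?,scc[1]=?,scc[2]=?,scc[3]=1,scc[4]=?,scc[5]=?,scc[6]=?,scc[7]=1,scc[8]=0)
step 4: low=(low[0]=0,low[1]=?,low[2]=?,low[3]=1,low[4]=?,low[5]=?,low[6]=?,low[7]=1,low[8]=3); scc=(scc[0]=2,scc[1]=?,scc[2]=?,scc[3]=1,scc[4]=?,scc[5]=?,scc[6]=?,scc[7]=1,scc[8]=0)
step 5: low=(low[0]=0,low[1]=4,low[2]=?,low[3]=1,low[4]=?,low[5]=?,low[6]=?,low[7]=1,low[8]=3); scc=(scc[0]=2,scc[1]=3,scc[2]=?,scc[3]=1,scc[4]=?,scc[5]=?,scc[6]=?,scc[7]=1,scc[8]=0)
step 6: low=(low[0]=0,low[1]=4,low[2]=5,low[3]=1,low[4]=?,low[5]=?,low[6]=?,low[7]=1,low[8]=3); scc=(scc[0]=2,scc[1]=3,scc[2]=4,scc[3]=1,scc[4]=?,scc[5]=?,scc[6]=?,scc[7]=1,scc[8]=0)
step 7: low=(low[0]=0,low[1]=4,low[2]=5,low[3]=1,low[4]=6,low[5]=?,low[6]=?,low[7]=1,low[8]=3); scc=(scc[0]=2,scc[1]=3,scc[2]=4,scc[3]=1,scc[4]=5,scc[5]=?,scc[6]=?,scc[7]=1,scc[8]=0)
step 8: low=(low[0]=0,low[1]=4,low[2]=5,low[3]=1,low[4]=6,low[5]=7,low[6]=?,low[7]=1,low[8]=3); scc=(scc[0]=2,scc[1]=3,scc[2]=4,scc[3]=1,scc[4]=5,scc[5]=6,scc[6]=?,scc[7]=1,scc[8]=0)
step 9: low=(low[0]=0,low[1]=4,low[2]=5,low[3]=1,low[4]=6,low[5]=7,low[6]=8,low[7]=1,low[8]=3); scc=(scc[0]=2,scc[1]=3,scc[2]=4,scc[3]=1,scc[4]=5,scc[5]=6,scc[6]=7,scc[7]=1,scc[8]=0)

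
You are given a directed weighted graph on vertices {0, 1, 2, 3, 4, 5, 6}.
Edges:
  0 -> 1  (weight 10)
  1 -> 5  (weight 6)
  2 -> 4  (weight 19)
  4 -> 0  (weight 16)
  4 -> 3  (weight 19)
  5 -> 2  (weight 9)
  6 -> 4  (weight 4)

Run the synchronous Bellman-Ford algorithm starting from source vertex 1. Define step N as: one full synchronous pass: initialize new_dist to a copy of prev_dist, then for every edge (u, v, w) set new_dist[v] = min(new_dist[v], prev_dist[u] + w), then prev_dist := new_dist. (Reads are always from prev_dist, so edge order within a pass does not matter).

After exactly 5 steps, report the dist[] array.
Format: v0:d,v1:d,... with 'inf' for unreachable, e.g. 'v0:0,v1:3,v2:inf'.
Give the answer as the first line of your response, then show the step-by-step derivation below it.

v0:50,v1:0,v2:15,v3:53,v4:34,v5:6,v6:inf

step 1: dist = v0:inf,v1:0,v2:inf,v3:inf,v4:inf,v5:6,v6:inf
step 2: dist = v0:inf,v1:0,v2:15,v3:inf,v4:inf,v5:6,v6:inf
step 3: dist = v0:inf,v1:0,v2:15,v3:inf,v4:34,v5:6,v6:inf
step 4: dist = v0:50,v1:0,v2:15,v3:53,v4:34,v5:6,v6:inf
step 5: dist = v0:50,v1:0,v2:15,v3:53,v4:34,v5:6,v6:inf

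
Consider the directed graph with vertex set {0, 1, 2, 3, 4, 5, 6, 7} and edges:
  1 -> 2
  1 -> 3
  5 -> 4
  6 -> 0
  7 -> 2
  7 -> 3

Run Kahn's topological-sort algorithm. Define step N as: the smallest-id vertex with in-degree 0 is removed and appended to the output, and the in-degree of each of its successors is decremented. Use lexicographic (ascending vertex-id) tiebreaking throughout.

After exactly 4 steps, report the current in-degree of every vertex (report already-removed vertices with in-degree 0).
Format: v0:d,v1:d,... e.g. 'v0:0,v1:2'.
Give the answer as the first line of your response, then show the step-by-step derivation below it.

v0:0,v1:0,v2:1,v3:1,v4:0,v5:0,v6:0,v7:0

step 1: output 1; order=[1]; indeg=(1,0,1,1,1,0,0,0)
step 2: output 5; order=[1,5]; indeg=(1,0,1,1,0,0,0,0)
step 3: output 4; order=[1,5,4]; indeg=(1,0,1,1,0,0,0,0)
step 4: output 6; order=[1,5,4,6]; indeg=(0,0,1,1,0,0,0,0)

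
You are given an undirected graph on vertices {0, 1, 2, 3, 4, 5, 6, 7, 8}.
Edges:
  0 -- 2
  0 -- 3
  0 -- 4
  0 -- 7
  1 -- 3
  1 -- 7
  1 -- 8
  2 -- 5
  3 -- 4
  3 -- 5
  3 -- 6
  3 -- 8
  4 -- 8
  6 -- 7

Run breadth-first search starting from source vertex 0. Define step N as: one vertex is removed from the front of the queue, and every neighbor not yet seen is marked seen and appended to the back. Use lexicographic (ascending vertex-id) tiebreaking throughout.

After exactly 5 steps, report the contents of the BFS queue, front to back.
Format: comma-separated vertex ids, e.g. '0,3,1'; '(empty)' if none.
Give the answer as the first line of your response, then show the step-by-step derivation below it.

5,1,6,8

step 1: dequeue 0; queue=[2,3,4,7]; order=0
step 2: dequeue 2; queue=[3,4,7,5]; order=0,2
step 3: dequeue 3; queue=[4,7,5,1,6,8]; order=0,2,3
step 4: dequeue 4; queue=[7,5,1,6,8]; order=0,2,3,4
step 5: dequeue 7; queue=[5,1,6,8]; order=0,2,3,4,7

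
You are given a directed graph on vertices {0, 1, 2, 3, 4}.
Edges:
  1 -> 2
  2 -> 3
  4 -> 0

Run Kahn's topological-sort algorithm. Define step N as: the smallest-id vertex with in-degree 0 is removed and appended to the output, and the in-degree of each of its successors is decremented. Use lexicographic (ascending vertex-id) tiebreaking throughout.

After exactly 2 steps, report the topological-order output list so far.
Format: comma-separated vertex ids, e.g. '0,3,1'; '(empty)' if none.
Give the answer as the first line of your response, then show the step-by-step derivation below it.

1,2

step 1: output 1; order=[1]; indeg=(1,0,0,1,0)
step 2: output 2; order=[1,2]; indeg=(1,0,0,0,0)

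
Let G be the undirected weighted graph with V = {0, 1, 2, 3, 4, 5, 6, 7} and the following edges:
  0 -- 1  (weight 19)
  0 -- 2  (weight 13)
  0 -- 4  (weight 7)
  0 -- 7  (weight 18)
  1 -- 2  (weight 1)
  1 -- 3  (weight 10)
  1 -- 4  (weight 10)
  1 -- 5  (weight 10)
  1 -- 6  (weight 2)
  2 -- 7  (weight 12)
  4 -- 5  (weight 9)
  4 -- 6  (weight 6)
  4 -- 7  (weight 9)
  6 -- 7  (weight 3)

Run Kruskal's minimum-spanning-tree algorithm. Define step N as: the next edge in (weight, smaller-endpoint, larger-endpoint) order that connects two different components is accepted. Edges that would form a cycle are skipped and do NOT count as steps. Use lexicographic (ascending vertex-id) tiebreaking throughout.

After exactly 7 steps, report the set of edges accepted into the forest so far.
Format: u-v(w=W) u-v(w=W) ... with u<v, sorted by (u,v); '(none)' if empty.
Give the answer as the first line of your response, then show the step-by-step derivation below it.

0-4(w=7) 1-2(w=1) 1-3(w=10) 1-6(w=2) 4-5(w=9) 4-6(w=6) 6-7(w=3)

step 1: add edge 1-2 (w=1); MST = {1-2(w=1)}
step 2: add edge 1-6 (w=2); MST = {1-2(w=1) 1-6(w=2)}
step 3: add edge 6-7 (w=3); MST = {1-2(w=1) 1-6(w=2) 6-7(w=3)}
step 4: add edge 4-6 (w=6); MST = {1-2(w=1) 1-6(w=2) 4-6(w=6) 6-7(w=3)}
step 5: add edge 0-4 (w=7); MST = {0-4(w=7) 1-2(w=1) 1-6(w=2) 4-6(w=6) 6-7(w=3)}
step 6: add edge 4-5 (w=9); MST = {0-4(w=7) 1-2(w=1) 1-6(w=2) 4-5(w=9) 4-6(w=6) 6-7(w=3)}
step 7: add edge 1-3 (w=10); MST = {0-4(w=7) 1-2(w=1) 1-3(w=10) 1-6(w=2) 4-5(w=9) 4-6(w=6) 6-7(w=3)}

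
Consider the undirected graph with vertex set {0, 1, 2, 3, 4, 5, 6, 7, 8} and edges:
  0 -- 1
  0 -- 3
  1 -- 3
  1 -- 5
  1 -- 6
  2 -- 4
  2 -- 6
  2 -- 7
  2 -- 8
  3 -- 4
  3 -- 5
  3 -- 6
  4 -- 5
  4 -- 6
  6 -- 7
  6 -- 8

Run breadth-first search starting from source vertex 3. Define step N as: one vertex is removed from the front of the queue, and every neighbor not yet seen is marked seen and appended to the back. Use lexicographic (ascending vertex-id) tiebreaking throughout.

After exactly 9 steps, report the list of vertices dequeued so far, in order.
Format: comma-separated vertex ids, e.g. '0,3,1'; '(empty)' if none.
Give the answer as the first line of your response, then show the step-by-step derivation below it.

3,0,1,4,5,6,2,7,8

step 1: dequeue 3; queue=[0,1,4,5,6]; order=3
step 2: dequeue 0; queue=[1,4,5,6]; order=3,0
step 3: dequeue 1; queue=[4,5,6]; order=3,0,1
step 4: dequeue 4; queue=[5,6,2]; order=3,0,1,4
step 5: dequeue 5; queue=[6,2]; order=3,0,1,4,5
step 6: dequeue 6; queue=[2,7,8]; order=3,0,1,4,5,6
step 7: dequeue 2; queue=[7,8]; order=3,0,1,4,5,6,2
step 8: dequeue 7; queue=[8]; order=3,0,1,4,5,6,2,7
step 9: dequeue 8; queue=[(empty)]; order=3,0,1,4,5,6,2,7,8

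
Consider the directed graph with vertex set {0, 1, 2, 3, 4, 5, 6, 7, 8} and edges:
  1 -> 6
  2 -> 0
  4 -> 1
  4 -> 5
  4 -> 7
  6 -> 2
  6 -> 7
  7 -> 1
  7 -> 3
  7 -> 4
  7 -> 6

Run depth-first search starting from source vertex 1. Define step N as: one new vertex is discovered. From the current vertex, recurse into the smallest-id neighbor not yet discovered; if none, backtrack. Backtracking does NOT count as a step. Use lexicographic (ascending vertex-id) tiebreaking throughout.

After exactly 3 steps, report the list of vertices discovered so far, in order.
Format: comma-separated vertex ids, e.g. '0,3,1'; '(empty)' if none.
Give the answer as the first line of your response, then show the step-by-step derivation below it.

1,6,2

step 1: discover 1; path=1; order=1
step 2: discover 6; path=1>6; order=1,6
step 3: discover 2; path=1>6>2; order=1,6,2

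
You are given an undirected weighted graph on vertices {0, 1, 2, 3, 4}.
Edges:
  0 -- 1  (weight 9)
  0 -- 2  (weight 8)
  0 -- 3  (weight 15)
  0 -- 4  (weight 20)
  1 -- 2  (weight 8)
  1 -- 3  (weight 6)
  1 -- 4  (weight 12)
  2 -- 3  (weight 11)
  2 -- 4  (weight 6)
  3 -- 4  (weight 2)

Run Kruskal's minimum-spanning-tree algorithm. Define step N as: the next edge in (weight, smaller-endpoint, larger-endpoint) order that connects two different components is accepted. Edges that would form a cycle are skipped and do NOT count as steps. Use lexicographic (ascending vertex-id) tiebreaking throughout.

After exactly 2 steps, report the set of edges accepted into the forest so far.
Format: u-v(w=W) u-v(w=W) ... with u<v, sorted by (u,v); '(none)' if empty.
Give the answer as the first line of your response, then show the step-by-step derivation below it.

1-3(w=6) 3-4(w=2)

step 1: add edge 3-4 (w=2); MST = {3-4(w=2)}
step 2: add edge 1-3 (w=6); MST = {1-3(w=6) 3-4(w=2)}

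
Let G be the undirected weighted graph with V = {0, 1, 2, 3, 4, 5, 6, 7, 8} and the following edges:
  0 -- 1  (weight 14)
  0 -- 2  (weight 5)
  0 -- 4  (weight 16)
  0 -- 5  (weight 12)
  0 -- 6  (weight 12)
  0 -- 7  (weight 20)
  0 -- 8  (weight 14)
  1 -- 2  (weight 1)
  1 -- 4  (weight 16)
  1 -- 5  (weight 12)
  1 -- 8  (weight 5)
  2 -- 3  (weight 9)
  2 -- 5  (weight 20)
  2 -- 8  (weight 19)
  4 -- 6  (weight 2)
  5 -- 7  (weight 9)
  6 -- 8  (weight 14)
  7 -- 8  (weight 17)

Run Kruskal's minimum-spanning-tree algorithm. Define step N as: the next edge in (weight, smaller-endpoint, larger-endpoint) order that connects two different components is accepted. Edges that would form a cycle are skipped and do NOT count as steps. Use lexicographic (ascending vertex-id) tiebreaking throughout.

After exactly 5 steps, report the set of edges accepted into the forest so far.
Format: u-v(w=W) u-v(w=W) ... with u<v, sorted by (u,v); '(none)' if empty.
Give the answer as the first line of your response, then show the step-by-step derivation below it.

0-2(w=5) 1-2(w=1) 1-8(w=5) 2-3(w=9) 4-6(w=2)

step 1: add edge 1-2 (w=1); MST = {1-2(w=1)}
step 2: add edge 4-6 (w=2); MST = {1-2(w=1) 4-6(w=2)}
step 3: add edge 0-2 (w=5); MST = {0-2(w=5) 1-2(w=1) 4-6(w=2)}
step 4: add edge 1-8 (w=5); MST = {0-2(w=5) 1-2(w=1) 1-8(w=5) 4-6(w=2)}
step 5: add edge 2-3 (w=9); MST = {0-2(w=5) 1-2(w=1) 1-8(w=5) 2-3(w=9) 4-6(w=2)}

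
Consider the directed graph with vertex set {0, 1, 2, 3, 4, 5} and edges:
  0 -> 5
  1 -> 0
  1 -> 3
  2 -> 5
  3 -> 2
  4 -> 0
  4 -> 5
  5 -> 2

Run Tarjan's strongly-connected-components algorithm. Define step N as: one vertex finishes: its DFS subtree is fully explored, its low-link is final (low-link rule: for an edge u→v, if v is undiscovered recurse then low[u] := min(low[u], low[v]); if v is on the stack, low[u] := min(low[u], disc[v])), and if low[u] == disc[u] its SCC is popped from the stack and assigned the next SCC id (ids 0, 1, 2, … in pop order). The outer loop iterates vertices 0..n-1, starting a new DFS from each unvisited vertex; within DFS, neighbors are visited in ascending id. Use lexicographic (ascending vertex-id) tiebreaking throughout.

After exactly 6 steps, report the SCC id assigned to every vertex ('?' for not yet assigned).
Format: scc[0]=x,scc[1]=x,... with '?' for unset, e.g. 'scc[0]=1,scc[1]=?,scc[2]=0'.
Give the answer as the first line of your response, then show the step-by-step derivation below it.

scc[0]=1,scc[1]=3,scc[2]=0,scc[3]=2,scc[4]=4,scc[5]=0

step 1: low=(low[0]=0,low[1]=?,low[2]=1,low[3]=?,low[4]=?,low[5]=1); scc=(scc[0]=?,scc[1]=?,scc[2]=?,scc[3]=?,scc[4]=?,scc[5]=?)
step 2: low=(low[0]=0,low[1]=?,low[2]=1,low[3]=?,low[4]=?,low[5]=1); scc=(scc[0]=?,scc[1]=?,scc[2]=0,scc[3]=?,scc[4]=?,scc[5]=0)
step 3: low=(low[0]=0,low[1]=?,low[2]=1,low[3]=?,low[4]=?,low[5]=1); scc=(scc[0]=1,scc[1]=?,scc[2]=0,scc[3]=?,scc[4]=?,scc[5]=0)
step 4: low=(low[0]=0,low[1]=3,low[2]=1,low[3]=4,low[4]=?,low[5]=1); scc=(scc[0]=1,scc[1]=?,scc[2]=0,scc[3]=2,scc[4]=?,scc[5]=0)
step 5: low=(low[0]=0,low[1]=3,low[2]=1,low[3]=4,low[4]=?,low[5]=1); scc=(scc[0]=1,scc[1]=3,scc[2]=0,scc[3]=2,scc[4]=?,scc[5]=0)
step 6: low=(low[0]=0,low[1]=3,low[2]=1,low[3]=4,low[4]=5,low[5]=1); scc=(scc[0]=1,scc[1]=3,scc[2]=0,scc[3]=2,scc[4]=4,scc[5]=0)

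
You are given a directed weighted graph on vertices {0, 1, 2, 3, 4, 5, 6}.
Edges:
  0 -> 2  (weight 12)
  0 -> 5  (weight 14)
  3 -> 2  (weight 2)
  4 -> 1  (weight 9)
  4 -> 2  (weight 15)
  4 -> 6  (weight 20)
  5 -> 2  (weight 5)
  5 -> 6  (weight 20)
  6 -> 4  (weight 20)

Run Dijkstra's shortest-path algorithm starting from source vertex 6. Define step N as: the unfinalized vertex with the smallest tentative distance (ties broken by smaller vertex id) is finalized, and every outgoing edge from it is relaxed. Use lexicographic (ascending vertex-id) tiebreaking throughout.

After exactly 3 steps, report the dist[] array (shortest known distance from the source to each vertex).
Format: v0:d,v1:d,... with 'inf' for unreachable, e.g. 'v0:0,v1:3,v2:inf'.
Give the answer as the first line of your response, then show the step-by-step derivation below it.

v0:inf,v1:29,v2:35,v3:inf,v4:20,v5:inf,v6:0

step 1: dist = v0:inf,v1:inf,v2:inf,v3:inf,v4:20,v5:inf,v6:0
step 2: dist = v0:inf,v1:29,v2:35,v3:inf,v4:20,v5:inf,v6:0
step 3: dist = v0:inf,v1:29,v2:35,v3:inf,v4:20,v5:inf,v6:0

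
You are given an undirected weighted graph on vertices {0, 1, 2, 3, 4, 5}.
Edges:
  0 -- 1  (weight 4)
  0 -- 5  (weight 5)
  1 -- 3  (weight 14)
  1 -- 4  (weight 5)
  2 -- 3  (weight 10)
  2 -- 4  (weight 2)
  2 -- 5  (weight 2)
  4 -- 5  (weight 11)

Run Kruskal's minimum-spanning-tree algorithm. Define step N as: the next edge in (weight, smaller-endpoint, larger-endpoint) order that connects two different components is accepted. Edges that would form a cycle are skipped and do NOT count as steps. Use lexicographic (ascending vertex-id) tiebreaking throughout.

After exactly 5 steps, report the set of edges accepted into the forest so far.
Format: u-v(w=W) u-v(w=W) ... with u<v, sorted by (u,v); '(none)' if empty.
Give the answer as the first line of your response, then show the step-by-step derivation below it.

0-1(w=4) 0-5(w=5) 2-3(w=10) 2-4(w=2) 2-5(w=2)

step 1: add edge 2-4 (w=2); MST = {2-4(w=2)}
step 2: add edge 2-5 (w=2); MST = {2-4(w=2) 2-5(w=2)}
step 3: add edge 0-1 (w=4); MST = {0-1(w=4) 2-4(w=2) 2-5(w=2)}
step 4: add edge 0-5 (w=5); MST = {0-1(w=4) 0-5(w=5) 2-4(w=2) 2-5(w=2)}
step 5: add edge 2-3 (w=10); MST = {0-1(w=4) 0-5(w=5) 2-3(w=10) 2-4(w=2) 2-5(w=2)}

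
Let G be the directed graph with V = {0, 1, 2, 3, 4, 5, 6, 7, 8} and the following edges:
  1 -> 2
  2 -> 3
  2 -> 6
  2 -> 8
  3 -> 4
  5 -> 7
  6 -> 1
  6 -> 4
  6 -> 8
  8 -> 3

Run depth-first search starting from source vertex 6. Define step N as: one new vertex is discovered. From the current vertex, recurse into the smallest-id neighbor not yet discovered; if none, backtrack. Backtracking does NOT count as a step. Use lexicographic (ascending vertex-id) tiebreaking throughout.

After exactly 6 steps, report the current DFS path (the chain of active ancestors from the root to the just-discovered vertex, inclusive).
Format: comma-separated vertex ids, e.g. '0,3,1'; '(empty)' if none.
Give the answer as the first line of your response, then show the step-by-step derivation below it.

6,1,2,8

step 1: discover 6; path=6; order=6
step 2: discover 1; path=6>1; order=6,1
step 3: discover 2; path=6>1>2; order=6,1,2
step 4: discover 3; path=6>1>2>3; order=6,1,2,3
step 5: discover 4; path=6>1>2>3>4; order=6,1,2,3,4
step 6: discover 8; path=6>1>2>8; order=6,1,2,3,4,8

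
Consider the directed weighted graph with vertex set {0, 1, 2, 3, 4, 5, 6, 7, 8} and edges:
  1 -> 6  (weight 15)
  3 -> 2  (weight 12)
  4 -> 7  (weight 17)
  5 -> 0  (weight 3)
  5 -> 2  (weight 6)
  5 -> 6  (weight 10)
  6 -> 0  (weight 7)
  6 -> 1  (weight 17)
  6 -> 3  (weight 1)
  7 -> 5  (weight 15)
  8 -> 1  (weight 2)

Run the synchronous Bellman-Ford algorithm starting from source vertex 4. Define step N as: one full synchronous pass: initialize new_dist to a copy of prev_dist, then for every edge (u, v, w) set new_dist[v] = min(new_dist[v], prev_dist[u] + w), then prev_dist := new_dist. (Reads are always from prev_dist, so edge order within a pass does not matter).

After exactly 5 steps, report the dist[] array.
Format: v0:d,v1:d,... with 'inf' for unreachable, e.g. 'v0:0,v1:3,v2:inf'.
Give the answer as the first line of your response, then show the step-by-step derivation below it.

v0:35,v1:59,v2:38,v3:43,v4:0,v5:32,v6:42,v7:17,v8:inf

step 1: dist = v0:inf,v1:inf,v2:inf,v3:inf,v4:0,v5:inf,v6:inf,v7:17,v8:inf
step 2: dist = v0:inf,v1:inf,v2:inf,v3:inf,v4:0,v5:32,v6:inf,v7:17,v8:inf
step 3: dist = v0:35,v1:inf,v2:38,v3:inf,v4:0,v5:32,v6:42,v7:17,v8:inf
step 4: dist = v0:35,v1:59,v2:38,v3:43,v4:0,v5:32,v6:42,v7:17,v8:inf
step 5: dist = v0:35,v1:59,v2:38,v3:43,v4:0,v5:32,v6:42,v7:17,v8:inf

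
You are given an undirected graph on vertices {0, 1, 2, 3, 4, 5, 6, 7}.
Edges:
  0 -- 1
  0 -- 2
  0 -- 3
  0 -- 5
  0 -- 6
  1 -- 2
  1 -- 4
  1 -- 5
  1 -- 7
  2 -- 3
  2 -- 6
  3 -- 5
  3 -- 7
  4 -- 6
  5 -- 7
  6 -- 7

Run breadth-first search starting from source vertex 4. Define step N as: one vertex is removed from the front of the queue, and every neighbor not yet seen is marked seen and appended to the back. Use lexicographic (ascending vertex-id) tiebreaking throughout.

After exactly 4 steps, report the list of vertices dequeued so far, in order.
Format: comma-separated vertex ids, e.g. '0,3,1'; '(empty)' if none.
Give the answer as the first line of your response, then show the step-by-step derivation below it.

4,1,6,0

step 1: dequeue 4; queue=[1,6]; order=4
step 2: dequeue 1; queue=[6,0,2,5,7]; order=4,1
step 3: dequeue 6; queue=[0,2,5,7]; order=4,1,6
step 4: dequeue 0; queue=[2,5,7,3]; order=4,1,6,0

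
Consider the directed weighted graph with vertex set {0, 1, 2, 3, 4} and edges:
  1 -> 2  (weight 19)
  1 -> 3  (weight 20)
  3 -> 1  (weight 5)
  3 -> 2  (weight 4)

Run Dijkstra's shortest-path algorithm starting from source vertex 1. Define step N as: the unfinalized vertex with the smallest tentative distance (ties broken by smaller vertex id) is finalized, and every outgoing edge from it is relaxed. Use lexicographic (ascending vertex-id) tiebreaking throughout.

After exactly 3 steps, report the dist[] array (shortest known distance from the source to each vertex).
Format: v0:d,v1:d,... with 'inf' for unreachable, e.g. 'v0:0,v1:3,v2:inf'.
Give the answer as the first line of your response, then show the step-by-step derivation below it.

v0:inf,v1:0,v2:19,v3:20,v4:inf

step 1: dist = v0:inf,v1:0,v2:19,v3:20,v4:inf
step 2: dist = v0:inf,v1:0,v2:19,v3:20,v4:inf
step 3: dist = v0:inf,v1:0,v2:19,v3:20,v4:inf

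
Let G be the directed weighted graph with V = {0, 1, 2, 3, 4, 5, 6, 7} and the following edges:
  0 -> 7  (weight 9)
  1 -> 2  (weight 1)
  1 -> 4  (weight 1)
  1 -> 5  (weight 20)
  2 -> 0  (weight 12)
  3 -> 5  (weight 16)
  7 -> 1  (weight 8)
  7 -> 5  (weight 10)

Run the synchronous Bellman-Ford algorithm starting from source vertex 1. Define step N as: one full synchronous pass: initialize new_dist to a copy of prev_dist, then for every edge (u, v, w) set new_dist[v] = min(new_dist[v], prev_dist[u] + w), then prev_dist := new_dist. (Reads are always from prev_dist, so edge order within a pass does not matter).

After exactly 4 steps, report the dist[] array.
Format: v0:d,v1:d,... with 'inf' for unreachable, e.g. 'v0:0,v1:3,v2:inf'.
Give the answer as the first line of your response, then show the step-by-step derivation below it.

v0:13,v1:0,v2:1,v3:inf,v4:1,v5:20,v6:inf,v7:22

step 1: dist = v0:inf,v1:0,v2:1,v3:inf,v4:1,v5:20,v6:inf,v7:inf
step 2: dist = v0:13,v1:0,v2:1,v3:inf,v4:1,v5:20,v6:inf,v7:inf
step 3: dist = v0:13,v1:0,v2:1,v3:inf,v4:1,v5:20,v6:inf,v7:22
step 4: dist = v0:13,v1:0,v2:1,v3:inf,v4:1,v5:20,v6:inf,v7:22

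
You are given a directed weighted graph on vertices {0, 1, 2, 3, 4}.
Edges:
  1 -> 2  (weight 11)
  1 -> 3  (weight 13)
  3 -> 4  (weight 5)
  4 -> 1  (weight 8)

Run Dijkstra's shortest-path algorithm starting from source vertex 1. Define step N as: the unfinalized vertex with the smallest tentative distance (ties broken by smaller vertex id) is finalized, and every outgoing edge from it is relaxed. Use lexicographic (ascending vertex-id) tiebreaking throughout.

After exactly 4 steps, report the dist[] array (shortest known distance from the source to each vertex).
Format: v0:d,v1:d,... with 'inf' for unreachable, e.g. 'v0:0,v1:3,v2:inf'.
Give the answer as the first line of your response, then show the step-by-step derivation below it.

v0:inf,v1:0,v2:11,v3:13,v4:18

step 1: dist = v0:inf,v1:0,v2:11,v3:13,v4:inf
step 2: dist = v0:inf,v1:0,v2:11,v3:13,v4:inf
step 3: dist = v0:inf,v1:0,v2:11,v3:13,v4:18
step 4: dist = v0:inf,v1:0,v2:11,v3:13,v4:18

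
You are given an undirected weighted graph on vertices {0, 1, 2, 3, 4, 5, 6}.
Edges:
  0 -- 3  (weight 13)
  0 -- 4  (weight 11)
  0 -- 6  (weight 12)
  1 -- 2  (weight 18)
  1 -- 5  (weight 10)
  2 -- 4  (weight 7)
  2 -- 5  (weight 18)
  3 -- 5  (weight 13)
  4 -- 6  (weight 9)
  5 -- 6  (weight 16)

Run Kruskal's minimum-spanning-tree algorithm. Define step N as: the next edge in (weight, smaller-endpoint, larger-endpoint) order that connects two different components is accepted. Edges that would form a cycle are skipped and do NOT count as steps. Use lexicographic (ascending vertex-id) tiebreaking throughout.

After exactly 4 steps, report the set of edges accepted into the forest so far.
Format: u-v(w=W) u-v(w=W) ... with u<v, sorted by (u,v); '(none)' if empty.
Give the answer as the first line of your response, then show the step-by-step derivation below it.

0-4(w=11) 1-5(w=10) 2-4(w=7) 4-6(w=9)

step 1: add edge 2-4 (w=7); MST = {2-4(w=7)}
step 2: add edge 4-6 (w=9); MST = {2-4(w=7) 4-6(w=9)}
step 3: add edge 1-5 (w=10); MST = {1-5(w=10) 2-4(w=7) 4-6(w=9)}
step 4: add edge 0-4 (w=11); MST = {0-4(w=11) 1-5(w=10) 2-4(w=7) 4-6(w=9)}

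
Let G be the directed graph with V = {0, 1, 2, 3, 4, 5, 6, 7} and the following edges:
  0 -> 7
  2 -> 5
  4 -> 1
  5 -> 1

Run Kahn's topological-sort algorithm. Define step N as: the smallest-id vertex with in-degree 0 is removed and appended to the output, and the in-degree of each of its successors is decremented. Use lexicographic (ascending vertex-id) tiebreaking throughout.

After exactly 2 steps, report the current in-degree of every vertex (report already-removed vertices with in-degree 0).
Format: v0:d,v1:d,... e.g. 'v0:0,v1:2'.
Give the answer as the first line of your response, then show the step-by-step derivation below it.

v0:0,v1:2,v2:0,v3:0,v4:0,v5:0,v6:0,v7:0

step 1: output 0; order=[0]; indeg=(0,2,0,0,0,1,0,0)
step 2: output 2; order=[0,2]; indeg=(0,2,0,0,0,0,0,0)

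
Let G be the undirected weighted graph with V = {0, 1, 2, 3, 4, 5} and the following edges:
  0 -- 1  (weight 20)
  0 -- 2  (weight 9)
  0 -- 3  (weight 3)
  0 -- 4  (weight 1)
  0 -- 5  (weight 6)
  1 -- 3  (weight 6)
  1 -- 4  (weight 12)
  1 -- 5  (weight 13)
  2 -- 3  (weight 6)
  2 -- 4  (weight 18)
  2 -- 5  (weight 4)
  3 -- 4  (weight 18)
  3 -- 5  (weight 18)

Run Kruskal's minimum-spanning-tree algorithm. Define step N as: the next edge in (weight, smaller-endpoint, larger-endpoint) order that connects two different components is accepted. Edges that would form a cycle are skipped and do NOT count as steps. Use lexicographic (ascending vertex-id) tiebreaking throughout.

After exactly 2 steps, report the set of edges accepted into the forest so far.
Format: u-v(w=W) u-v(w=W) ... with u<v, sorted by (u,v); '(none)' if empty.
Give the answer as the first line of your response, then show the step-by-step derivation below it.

0-3(w=3) 0-4(w=1)

step 1: add edge 0-4 (w=1); MST = {0-4(w=1)}
step 2: add edge 0-3 (w=3); MST = {0-3(w=3) 0-4(w=1)}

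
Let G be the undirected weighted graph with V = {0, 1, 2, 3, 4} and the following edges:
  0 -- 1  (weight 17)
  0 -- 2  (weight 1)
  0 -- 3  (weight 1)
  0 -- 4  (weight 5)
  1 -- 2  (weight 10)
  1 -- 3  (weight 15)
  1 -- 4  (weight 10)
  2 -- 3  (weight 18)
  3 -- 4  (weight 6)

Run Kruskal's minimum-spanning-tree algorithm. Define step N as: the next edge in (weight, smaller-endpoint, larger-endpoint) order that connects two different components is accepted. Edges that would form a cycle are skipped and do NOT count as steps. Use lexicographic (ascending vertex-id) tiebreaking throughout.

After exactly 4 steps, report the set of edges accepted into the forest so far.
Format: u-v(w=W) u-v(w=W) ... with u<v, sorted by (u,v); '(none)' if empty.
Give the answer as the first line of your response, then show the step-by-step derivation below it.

0-2(w=1) 0-3(w=1) 0-4(w=5) 1-2(w=10)

step 1: add edge 0-2 (w=1); MST = {0-2(w=1)}
step 2: add edge 0-3 (w=1); MST = {0-2(w=1) 0-3(w=1)}
step 3: add edge 0-4 (w=5); MST = {0-2(w=1) 0-3(w=1) 0-4(w=5)}
step 4: add edge 1-2 (w=10); MST = {0-2(w=1) 0-3(w=1) 0-4(w=5) 1-2(w=10)}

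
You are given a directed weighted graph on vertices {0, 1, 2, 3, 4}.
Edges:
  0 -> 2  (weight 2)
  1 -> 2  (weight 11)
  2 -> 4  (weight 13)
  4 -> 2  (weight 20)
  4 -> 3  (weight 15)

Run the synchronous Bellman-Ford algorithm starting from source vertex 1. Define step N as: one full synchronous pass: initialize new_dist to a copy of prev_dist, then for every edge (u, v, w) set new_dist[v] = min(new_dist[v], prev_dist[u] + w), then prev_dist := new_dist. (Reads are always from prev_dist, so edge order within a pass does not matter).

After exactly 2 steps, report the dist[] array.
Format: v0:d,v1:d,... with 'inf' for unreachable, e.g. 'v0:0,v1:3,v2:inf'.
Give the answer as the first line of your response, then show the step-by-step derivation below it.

v0:inf,v1:0,v2:11,v3:inf,v4:24

step 1: dist = v0:inf,v1:0,v2:11,v3:inf,v4:inf
step 2: dist = v0:inf,v1:0,v2:11,v3:inf,v4:24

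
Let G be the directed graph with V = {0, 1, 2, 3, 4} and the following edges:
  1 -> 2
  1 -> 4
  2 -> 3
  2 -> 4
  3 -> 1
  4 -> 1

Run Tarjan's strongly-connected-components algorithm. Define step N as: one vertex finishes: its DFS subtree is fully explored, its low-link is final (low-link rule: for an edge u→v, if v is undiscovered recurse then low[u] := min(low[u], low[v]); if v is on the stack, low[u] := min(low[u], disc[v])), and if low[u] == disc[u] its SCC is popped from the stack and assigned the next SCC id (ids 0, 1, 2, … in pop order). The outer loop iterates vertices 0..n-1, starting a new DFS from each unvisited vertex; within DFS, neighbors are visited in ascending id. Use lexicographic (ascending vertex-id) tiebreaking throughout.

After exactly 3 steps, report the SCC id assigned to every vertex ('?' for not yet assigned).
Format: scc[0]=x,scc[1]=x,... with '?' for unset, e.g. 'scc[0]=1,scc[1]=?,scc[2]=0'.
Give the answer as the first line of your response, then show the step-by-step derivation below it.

scc[0]=0,scc[1]=?,scc[2]=?,scc[3]=?,scc[4]=?

step 1: low=(low[0]=0,low[1]=?,low[2]=?,low[3]=?,low[4]=?); scc=(scc[0]=0,scc[1]=?,scc[2]=?,scc[3]=?,scc[4]=?)
step 2: low=(low[0]=0,low[1]=1,low[2]=2,low[3]=1,low[4]=?); scc=(scc[0]=0,scc[1]=?,scc[2]=?,scc[3]=?,scc[4]=?)
step 3: low=(low[0]=0,low[1]=1,low[2]=1,low[3]=1,low[4]=1); scc=(scc[0]=0,scc[1]=?,scc[2]=?,scc[3]=?,scc[4]=?)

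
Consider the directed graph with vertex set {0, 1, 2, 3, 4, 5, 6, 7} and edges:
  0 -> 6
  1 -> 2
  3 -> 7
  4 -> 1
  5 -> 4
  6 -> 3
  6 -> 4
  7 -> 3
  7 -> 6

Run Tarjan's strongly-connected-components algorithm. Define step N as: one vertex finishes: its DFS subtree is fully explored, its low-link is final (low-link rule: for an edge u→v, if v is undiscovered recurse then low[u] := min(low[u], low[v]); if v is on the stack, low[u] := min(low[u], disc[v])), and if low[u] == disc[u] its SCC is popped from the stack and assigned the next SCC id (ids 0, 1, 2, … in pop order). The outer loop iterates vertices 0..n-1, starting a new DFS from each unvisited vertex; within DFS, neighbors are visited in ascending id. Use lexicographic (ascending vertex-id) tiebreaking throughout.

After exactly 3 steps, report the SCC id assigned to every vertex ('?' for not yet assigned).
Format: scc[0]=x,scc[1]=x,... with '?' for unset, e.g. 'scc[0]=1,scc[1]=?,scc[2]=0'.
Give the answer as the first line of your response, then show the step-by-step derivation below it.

scc[0]=?,scc[1]=?,scc[2]=0,scc[3]=?,scc[4]=?,scc[5]=?,scc[6]=?,scc[7]=?

step 1: low=(low[0]=0,low[1]=?,low[2]=?,low[3]=2,low[4]=?,low[5]=?,low[6]=1,low[7]=1); scc=(scc[0]=?,scc[1]=?,scc[2]=?,scc[3]=?,scc[4]=?,scc[5]=?,scc[6]=?,scc[7]=?)
step 2: low=(low[0]=0,low[1]=?,low[2]=?,low[3]=1,low[4]=?,low[5]=?,low[6]=1,low[7]=1); scc=(scc[0]=?,scc[1]=?,scc[2]=?,scc[3]=?,scc[4]=?,scc[5]=?,scc[6]=?,scc[7]=?)
step 3: low=(low[0]=0,low[1]=5,low[2]=6,low[3]=1,low[4]=4,low[5]=?,low[6]=1,low[7]=1); scc=(scc[0]=?,scc[1]=?,scc[2]=0,scc[3]=?,scc[4]=?,scc[5]=?,scc[6]=?,scc[7]=?)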